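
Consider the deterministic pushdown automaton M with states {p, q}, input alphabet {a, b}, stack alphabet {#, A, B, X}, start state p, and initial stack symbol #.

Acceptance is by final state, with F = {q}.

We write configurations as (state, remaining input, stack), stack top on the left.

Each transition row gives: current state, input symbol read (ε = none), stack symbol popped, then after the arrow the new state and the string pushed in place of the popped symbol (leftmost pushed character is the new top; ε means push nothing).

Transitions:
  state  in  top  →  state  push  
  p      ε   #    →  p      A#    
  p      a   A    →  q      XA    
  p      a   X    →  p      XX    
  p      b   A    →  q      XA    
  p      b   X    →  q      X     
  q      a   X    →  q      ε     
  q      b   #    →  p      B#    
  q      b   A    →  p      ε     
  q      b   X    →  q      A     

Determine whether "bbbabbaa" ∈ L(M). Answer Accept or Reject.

Accept

(p, bbbabbaa, #)
  ε-move, top #: go to p, push A# → (p, bbbabbaa, A#)
  read b, top A: go to q, push XA → (q, bbabbaa, XA#)
  read b, top X: go to q, push A → (q, babbaa, AA#)
  read b, top A: go to p, push ε → (p, abbaa, A#)
  read a, top A: go to q, push XA → (q, bbaa, XA#)
  read b, top X: go to q, push A → (q, baa, AA#)
  read b, top A: go to p, push ε → (p, aa, A#)
  read a, top A: go to q, push XA → (q, a, XA#)
  read a, top X: go to q, push ε → (q, ε, A#)
All input consumed; state q ∈ F.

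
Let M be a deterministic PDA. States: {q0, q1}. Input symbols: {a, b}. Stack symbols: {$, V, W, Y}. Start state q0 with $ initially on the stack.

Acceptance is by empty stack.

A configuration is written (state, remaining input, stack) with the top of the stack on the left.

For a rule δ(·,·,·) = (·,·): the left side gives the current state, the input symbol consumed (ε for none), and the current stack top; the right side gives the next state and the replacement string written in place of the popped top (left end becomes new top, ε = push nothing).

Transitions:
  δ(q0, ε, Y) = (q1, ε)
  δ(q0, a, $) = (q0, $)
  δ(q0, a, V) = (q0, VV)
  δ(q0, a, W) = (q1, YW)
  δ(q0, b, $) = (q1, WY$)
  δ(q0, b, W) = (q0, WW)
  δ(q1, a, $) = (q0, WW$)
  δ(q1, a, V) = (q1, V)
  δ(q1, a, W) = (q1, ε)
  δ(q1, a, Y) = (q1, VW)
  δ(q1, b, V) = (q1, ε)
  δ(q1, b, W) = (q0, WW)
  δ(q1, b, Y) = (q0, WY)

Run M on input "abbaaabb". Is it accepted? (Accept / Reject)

(q0, abbaaabb, $) ⊢ (q0, bbaaabb, $) ⊢ (q1, baaabb, WY$) ⊢ (q0, aaabb, WWY$) ⊢ (q1, aabb, YWWY$) ⊢ (q1, abb, VWWWY$) ⊢ (q1, bb, VWWWY$) ⊢ (q1, b, WWWY$) ⊢ (q0, ε, WWWWY$)
All input consumed; stack is WWWWY$, not empty, and no further ε-move applies.

Reject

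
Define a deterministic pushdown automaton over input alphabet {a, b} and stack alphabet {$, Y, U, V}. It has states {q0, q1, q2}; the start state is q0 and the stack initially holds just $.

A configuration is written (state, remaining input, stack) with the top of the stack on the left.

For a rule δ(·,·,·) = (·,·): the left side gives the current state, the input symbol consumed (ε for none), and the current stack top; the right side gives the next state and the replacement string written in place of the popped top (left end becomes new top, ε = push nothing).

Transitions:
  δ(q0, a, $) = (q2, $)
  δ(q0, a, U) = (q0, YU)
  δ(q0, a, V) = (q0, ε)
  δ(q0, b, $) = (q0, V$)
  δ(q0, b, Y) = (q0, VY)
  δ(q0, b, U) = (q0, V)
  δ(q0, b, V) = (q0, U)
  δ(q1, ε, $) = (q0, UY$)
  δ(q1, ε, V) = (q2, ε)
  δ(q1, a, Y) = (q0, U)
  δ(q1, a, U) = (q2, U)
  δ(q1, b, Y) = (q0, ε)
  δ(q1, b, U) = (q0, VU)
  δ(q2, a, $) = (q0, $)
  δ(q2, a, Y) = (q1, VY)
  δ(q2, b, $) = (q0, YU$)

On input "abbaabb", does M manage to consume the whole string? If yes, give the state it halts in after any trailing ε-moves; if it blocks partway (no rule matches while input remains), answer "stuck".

stuck

(q0, abbaabb, $) ⊢ (q2, bbaabb, $) ⊢ (q0, baabb, YU$) ⊢ (q0, aabb, VYU$) ⊢ (q0, abb, YU$)
No transition for (q0, a, top Y); M blocks with input abb remaining.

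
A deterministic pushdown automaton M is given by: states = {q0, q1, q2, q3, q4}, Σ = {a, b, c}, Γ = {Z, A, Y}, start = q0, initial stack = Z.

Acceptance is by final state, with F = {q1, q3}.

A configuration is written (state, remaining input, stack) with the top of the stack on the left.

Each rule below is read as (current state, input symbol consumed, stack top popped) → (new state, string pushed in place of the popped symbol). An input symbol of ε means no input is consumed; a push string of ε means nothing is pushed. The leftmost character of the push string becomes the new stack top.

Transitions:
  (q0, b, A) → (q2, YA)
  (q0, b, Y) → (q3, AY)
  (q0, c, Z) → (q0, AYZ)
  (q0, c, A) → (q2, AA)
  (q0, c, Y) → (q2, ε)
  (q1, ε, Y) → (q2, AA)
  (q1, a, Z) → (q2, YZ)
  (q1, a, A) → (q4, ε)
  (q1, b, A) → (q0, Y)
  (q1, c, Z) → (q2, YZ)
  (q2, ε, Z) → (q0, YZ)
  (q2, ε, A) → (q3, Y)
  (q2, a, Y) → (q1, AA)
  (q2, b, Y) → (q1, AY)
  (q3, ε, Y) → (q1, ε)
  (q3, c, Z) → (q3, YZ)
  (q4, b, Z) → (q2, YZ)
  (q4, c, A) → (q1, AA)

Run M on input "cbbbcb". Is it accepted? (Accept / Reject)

Accept

(q0, cbbbcb, Z) ⊢ (q0, bbbcb, AYZ) ⊢ (q2, bbcb, YAYZ) ⊢ (q1, bcb, AYAYZ) ⊢ (q0, cb, YYAYZ) ⊢ (q2, b, YAYZ) ⊢ (q1, ε, AYAYZ)
All input consumed; state q1 ∈ F.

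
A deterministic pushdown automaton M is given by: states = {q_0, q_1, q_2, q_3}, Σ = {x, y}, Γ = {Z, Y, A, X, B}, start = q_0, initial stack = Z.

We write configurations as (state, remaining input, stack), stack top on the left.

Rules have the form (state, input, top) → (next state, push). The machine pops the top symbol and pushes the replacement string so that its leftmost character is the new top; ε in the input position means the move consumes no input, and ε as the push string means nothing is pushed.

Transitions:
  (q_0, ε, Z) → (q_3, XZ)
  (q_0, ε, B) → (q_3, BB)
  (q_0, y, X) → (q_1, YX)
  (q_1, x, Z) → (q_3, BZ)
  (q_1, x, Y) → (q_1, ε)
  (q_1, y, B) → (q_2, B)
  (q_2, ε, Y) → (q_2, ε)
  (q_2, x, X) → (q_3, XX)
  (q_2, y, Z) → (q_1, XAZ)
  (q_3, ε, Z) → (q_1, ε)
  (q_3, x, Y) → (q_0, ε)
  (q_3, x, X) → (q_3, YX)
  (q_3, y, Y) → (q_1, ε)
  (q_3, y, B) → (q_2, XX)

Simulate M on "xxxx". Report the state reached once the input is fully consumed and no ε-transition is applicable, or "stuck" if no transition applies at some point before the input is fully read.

stuck

(q_0, xxxx, Z)
  ε-move, top Z: go to q_3, push XZ → (q_3, xxxx, XZ)
  read x, top X: go to q_3, push YX → (q_3, xxx, YXZ)
  read x, top Y: go to q_0, push ε → (q_0, xx, XZ)
No transition for (q_0, x, top X); M blocks with input xx remaining.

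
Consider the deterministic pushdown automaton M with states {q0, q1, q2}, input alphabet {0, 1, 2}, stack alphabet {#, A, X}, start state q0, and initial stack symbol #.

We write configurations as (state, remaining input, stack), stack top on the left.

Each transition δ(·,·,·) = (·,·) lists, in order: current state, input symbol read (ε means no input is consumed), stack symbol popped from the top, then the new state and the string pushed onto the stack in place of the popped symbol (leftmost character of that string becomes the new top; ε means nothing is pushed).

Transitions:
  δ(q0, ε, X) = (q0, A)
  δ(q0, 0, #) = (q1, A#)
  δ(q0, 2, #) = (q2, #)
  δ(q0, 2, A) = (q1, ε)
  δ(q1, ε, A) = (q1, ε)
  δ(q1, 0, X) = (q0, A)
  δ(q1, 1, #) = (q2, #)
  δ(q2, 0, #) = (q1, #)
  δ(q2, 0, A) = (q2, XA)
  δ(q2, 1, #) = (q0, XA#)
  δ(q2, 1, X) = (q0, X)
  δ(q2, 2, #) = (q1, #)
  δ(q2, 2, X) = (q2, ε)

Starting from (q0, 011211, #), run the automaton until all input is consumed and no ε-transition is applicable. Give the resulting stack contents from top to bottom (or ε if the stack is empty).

(q0, 011211, #)
  read 0, top #: go to q1, push A# → (q1, 11211, A#)
  ε-move, top A: go to q1, push ε → (q1, 11211, #)
  read 1, top #: go to q2, push # → (q2, 1211, #)
  read 1, top #: go to q0, push XA# → (q0, 211, XA#)
  ε-move, top X: go to q0, push A → (q0, 211, AA#)
  read 2, top A: go to q1, push ε → (q1, 11, A#)
  ε-move, top A: go to q1, push ε → (q1, 11, #)
  read 1, top #: go to q2, push # → (q2, 1, #)
  read 1, top #: go to q0, push XA# → (q0, ε, XA#)
  ε-move, top X: go to q0, push A → (q0, ε, AA#)
All input consumed in state q0 with stack AA#.

AA#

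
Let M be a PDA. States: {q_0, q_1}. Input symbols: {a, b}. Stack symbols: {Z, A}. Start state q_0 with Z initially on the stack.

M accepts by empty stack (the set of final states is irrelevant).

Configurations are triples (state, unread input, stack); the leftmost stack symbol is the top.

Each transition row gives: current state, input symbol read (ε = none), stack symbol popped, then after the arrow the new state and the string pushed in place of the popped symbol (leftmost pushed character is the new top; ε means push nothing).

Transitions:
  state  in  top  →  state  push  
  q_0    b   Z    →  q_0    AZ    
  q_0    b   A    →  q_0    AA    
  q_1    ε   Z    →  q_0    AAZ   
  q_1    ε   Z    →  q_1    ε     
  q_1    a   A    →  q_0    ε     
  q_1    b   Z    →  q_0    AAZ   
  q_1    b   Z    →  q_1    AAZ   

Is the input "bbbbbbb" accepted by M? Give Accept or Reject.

No computation consumes all input and empties the stack.

Reject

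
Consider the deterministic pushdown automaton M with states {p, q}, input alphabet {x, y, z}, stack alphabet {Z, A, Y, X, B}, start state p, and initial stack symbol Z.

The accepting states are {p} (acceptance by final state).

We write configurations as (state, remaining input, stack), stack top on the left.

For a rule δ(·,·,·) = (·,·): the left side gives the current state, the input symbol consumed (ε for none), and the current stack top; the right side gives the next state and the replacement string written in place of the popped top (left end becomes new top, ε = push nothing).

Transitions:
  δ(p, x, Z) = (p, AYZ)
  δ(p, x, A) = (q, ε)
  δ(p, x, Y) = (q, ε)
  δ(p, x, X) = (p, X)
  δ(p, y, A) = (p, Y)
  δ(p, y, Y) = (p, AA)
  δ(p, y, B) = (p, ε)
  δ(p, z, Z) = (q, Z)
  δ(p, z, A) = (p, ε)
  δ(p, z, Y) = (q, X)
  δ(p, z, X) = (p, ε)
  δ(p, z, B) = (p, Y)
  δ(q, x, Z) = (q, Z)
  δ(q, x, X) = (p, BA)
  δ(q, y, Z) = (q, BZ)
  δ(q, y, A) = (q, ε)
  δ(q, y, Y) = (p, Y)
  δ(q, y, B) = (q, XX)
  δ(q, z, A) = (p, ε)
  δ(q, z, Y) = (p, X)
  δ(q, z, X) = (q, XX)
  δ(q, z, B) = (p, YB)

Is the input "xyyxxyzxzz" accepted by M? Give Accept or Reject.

Reject

(p, xyyxxyzxzz, Z) ⊢ (p, yyxxyzxzz, AYZ) ⊢ (p, yxxyzxzz, YYZ) ⊢ (p, xxyzxzz, AAYZ) ⊢ (q, xyzxzz, AYZ)
No transition applies at (q, xyzxzz, AYZ); input not fully consumed.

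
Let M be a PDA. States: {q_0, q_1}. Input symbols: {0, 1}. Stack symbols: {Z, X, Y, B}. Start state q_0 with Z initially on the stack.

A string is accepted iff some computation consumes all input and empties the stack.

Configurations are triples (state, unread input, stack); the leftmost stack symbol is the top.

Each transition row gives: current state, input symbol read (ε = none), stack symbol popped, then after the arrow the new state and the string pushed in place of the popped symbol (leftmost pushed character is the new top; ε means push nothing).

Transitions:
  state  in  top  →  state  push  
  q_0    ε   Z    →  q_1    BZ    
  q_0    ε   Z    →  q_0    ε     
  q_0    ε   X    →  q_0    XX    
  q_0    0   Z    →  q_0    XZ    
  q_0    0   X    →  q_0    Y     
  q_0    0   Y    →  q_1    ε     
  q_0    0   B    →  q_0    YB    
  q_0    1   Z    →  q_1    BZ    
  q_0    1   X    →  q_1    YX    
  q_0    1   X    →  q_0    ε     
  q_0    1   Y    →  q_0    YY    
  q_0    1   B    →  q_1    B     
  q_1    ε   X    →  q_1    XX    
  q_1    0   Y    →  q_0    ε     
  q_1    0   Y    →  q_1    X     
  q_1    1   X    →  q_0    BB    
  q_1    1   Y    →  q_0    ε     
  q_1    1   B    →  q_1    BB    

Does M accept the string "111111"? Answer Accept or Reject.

No computation consumes all input and empties the stack.

Reject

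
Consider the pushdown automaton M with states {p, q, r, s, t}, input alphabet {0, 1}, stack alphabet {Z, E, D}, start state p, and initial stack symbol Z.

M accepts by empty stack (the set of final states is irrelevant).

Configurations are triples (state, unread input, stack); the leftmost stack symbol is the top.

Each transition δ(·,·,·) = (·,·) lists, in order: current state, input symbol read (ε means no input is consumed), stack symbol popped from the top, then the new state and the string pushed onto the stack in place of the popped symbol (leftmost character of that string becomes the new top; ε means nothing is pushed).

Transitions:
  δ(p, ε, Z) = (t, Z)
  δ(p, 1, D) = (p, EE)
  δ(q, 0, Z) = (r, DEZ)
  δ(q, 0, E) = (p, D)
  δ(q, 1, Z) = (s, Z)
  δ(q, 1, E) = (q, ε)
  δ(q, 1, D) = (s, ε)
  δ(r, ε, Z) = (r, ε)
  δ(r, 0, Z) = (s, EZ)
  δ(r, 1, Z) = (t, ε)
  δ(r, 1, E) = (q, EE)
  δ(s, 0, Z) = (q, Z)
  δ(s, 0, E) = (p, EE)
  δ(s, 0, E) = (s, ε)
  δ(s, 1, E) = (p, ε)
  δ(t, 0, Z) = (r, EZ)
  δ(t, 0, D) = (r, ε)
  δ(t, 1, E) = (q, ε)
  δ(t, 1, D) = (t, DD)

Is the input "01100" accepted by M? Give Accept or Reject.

No computation consumes all input and empties the stack.

Reject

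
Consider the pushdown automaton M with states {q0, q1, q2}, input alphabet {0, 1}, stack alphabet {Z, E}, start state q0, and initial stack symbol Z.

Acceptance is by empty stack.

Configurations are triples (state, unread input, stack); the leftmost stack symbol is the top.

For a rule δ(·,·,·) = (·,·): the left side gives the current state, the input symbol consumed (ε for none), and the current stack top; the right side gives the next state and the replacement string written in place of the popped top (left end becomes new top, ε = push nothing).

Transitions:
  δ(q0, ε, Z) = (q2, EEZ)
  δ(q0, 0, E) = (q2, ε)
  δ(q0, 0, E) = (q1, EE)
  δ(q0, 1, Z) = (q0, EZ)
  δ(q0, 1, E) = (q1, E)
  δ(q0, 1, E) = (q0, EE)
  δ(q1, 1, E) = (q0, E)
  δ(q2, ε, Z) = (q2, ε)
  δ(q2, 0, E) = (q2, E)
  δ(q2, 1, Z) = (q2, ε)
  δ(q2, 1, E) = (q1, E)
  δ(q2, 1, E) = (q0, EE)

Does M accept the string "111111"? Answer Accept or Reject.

Reject

No computation consumes all input and empties the stack.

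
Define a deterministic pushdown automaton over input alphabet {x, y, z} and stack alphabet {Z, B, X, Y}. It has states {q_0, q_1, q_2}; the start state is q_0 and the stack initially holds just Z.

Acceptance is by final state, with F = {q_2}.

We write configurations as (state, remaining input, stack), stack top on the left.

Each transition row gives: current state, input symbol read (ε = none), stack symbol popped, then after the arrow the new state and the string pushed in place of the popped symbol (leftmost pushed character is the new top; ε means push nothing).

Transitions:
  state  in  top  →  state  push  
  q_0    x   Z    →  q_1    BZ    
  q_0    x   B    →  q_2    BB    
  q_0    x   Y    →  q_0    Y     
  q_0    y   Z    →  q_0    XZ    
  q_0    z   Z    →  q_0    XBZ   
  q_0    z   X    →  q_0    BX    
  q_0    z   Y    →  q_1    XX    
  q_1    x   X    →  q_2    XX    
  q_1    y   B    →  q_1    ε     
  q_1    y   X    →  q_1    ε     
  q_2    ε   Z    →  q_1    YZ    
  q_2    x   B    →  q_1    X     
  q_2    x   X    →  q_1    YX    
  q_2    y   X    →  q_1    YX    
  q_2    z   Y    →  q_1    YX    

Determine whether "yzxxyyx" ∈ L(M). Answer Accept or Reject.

Accept

(q_0, yzxxyyx, Z) ⊢ (q_0, zxxyyx, XZ) ⊢ (q_0, xxyyx, BXZ) ⊢ (q_2, xyyx, BBXZ) ⊢ (q_1, yyx, XBXZ) ⊢ (q_1, yx, BXZ) ⊢ (q_1, x, XZ) ⊢ (q_2, ε, XXZ)
All input consumed; state q_2 ∈ F.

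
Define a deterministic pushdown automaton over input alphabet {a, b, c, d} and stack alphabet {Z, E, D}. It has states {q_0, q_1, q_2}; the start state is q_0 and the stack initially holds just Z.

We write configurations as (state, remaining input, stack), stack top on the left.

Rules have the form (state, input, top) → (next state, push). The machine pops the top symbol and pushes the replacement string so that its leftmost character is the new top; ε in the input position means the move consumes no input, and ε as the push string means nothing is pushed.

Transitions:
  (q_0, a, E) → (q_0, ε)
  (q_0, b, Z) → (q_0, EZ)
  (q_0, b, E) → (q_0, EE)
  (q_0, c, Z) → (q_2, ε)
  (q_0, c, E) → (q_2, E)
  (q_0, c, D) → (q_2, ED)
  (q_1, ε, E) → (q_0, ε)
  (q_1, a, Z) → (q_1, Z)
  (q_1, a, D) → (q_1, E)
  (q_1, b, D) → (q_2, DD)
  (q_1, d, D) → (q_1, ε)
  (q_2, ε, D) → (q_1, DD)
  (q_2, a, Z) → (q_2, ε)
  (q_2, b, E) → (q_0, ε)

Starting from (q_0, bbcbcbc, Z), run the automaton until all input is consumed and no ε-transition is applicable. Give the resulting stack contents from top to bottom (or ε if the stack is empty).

ε

(q_0, bbcbcbc, Z) ⊢ (q_0, bcbcbc, EZ) ⊢ (q_0, cbcbc, EEZ) ⊢ (q_2, bcbc, EEZ) ⊢ (q_0, cbc, EZ) ⊢ (q_2, bc, EZ) ⊢ (q_0, c, Z) ⊢ (q_2, ε, ε)
All input consumed in state q_2 with stack ε.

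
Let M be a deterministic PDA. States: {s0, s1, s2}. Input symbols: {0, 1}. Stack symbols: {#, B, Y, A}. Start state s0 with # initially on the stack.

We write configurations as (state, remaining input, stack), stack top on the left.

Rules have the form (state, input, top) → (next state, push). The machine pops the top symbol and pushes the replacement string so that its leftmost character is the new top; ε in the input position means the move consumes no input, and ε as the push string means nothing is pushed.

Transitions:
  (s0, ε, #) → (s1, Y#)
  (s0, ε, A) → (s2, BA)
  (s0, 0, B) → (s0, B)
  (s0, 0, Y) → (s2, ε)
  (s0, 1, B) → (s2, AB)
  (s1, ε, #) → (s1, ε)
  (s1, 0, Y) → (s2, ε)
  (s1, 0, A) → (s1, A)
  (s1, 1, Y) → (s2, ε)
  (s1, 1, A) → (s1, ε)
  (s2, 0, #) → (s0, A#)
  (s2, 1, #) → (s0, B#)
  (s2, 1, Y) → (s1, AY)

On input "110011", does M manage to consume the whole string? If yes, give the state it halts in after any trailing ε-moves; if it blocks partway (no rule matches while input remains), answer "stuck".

stuck

(s0, 110011, #)
  ε-move, top #: go to s1, push Y# → (s1, 110011, Y#)
  read 1, top Y: go to s2, push ε → (s2, 10011, #)
  read 1, top #: go to s0, push B# → (s0, 0011, B#)
  read 0, top B: go to s0, push B → (s0, 011, B#)
  read 0, top B: go to s0, push B → (s0, 11, B#)
  read 1, top B: go to s2, push AB → (s2, 1, AB#)
No transition for (s2, 1, top A); M blocks with input 1 remaining.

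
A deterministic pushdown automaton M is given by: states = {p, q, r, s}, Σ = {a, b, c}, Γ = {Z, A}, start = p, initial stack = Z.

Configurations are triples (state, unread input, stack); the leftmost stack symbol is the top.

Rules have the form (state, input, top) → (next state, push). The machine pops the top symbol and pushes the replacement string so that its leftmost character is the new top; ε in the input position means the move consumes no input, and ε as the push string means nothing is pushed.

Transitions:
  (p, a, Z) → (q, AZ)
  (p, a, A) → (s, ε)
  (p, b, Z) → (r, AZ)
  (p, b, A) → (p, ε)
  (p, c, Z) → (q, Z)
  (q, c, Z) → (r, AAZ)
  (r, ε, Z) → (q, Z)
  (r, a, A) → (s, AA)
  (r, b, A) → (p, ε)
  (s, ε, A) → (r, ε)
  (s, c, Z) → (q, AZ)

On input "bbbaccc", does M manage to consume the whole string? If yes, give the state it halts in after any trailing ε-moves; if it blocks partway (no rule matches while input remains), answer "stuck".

(p, bbbaccc, Z)
  read b, top Z: go to r, push AZ → (r, bbaccc, AZ)
  read b, top A: go to p, push ε → (p, baccc, Z)
  read b, top Z: go to r, push AZ → (r, accc, AZ)
  read a, top A: go to s, push AA → (s, ccc, AAZ)
  ε-move, top A: go to r, push ε → (r, ccc, AZ)
No transition for (r, c, top A); M blocks with input ccc remaining.

stuck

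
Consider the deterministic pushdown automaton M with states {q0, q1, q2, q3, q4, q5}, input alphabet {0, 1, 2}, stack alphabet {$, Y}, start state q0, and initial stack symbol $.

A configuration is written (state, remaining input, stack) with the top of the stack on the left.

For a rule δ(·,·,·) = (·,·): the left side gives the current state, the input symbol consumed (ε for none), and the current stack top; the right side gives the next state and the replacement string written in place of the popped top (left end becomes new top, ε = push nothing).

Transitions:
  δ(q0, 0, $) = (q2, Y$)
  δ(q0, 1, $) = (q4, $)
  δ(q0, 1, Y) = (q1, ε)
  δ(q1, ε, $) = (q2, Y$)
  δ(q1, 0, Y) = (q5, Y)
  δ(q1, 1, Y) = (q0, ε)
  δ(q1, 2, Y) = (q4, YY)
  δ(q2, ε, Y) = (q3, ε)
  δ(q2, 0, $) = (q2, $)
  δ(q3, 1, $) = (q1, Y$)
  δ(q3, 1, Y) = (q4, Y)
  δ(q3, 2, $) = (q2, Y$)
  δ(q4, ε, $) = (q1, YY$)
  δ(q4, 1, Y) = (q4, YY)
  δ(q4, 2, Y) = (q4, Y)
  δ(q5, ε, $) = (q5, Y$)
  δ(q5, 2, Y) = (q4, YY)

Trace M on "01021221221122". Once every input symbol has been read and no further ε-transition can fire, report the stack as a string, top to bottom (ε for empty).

YYYYYY$

(q0, 01021221221122, $)
  read 0, top $: go to q2, push Y$ → (q2, 1021221221122, Y$)
  ε-move, top Y: go to q3, push ε → (q3, 1021221221122, $)
  read 1, top $: go to q1, push Y$ → (q1, 021221221122, Y$)
  read 0, top Y: go to q5, push Y → (q5, 21221221122, Y$)
  read 2, top Y: go to q4, push YY → (q4, 1221221122, YY$)
  read 1, top Y: go to q4, push YY → (q4, 221221122, YYY$)
  read 2, top Y: go to q4, push Y → (q4, 21221122, YYY$)
  read 2, top Y: go to q4, push Y → (q4, 1221122, YYY$)
  read 1, top Y: go to q4, push YY → (q4, 221122, YYYY$)
  read 2, top Y: go to q4, push Y → (q4, 21122, YYYY$)
  read 2, top Y: go to q4, push Y → (q4, 1122, YYYY$)
  read 1, top Y: go to q4, push YY → (q4, 122, YYYYY$)
  read 1, top Y: go to q4, push YY → (q4, 22, YYYYYY$)
  read 2, top Y: go to q4, push Y → (q4, 2, YYYYYY$)
  read 2, top Y: go to q4, push Y → (q4, ε, YYYYYY$)
All input consumed in state q4 with stack YYYYYY$.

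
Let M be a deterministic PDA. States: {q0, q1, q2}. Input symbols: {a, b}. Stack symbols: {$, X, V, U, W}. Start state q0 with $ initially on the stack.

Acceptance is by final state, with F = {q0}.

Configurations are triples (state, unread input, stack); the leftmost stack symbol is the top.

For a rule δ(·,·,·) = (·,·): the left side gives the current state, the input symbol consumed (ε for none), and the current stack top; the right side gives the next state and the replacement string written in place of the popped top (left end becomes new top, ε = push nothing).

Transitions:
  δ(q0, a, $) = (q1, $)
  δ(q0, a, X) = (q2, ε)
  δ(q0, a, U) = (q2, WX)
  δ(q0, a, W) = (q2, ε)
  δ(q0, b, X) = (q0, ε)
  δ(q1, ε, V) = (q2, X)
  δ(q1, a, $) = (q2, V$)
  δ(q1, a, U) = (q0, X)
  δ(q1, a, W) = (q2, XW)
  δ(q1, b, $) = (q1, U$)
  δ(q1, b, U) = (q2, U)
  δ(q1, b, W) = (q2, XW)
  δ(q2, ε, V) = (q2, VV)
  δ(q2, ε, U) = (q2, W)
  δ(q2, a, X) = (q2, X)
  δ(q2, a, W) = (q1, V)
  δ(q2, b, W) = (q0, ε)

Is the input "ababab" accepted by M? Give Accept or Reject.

(q0, ababab, $) ⊢ (q1, babab, $) ⊢ (q1, abab, U$) ⊢ (q0, bab, X$) ⊢ (q0, ab, $) ⊢ (q1, b, $) ⊢ (q1, ε, U$)
All input consumed; state q1 ∉ F and no further ε-move applies.

Reject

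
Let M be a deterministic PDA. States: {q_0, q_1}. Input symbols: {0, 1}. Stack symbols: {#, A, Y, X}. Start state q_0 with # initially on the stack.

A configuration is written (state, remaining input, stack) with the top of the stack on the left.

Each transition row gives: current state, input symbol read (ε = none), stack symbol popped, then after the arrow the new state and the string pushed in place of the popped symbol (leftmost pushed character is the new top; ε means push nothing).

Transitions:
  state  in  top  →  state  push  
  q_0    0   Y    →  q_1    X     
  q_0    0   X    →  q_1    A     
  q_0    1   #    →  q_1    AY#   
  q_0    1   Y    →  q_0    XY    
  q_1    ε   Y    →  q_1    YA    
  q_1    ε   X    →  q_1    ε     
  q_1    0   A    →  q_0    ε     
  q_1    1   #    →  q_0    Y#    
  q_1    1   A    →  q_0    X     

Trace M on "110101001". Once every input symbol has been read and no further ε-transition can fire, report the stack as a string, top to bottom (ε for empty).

XY#

(q_0, 110101001, #)
  read 1, top #: go to q_1, push AY# → (q_1, 10101001, AY#)
  read 1, top A: go to q_0, push X → (q_0, 0101001, XY#)
  read 0, top X: go to q_1, push A → (q_1, 101001, AY#)
  read 1, top A: go to q_0, push X → (q_0, 01001, XY#)
  read 0, top X: go to q_1, push A → (q_1, 1001, AY#)
  read 1, top A: go to q_0, push X → (q_0, 001, XY#)
  read 0, top X: go to q_1, push A → (q_1, 01, AY#)
  read 0, top A: go to q_0, push ε → (q_0, 1, Y#)
  read 1, top Y: go to q_0, push XY → (q_0, ε, XY#)
All input consumed in state q_0 with stack XY#.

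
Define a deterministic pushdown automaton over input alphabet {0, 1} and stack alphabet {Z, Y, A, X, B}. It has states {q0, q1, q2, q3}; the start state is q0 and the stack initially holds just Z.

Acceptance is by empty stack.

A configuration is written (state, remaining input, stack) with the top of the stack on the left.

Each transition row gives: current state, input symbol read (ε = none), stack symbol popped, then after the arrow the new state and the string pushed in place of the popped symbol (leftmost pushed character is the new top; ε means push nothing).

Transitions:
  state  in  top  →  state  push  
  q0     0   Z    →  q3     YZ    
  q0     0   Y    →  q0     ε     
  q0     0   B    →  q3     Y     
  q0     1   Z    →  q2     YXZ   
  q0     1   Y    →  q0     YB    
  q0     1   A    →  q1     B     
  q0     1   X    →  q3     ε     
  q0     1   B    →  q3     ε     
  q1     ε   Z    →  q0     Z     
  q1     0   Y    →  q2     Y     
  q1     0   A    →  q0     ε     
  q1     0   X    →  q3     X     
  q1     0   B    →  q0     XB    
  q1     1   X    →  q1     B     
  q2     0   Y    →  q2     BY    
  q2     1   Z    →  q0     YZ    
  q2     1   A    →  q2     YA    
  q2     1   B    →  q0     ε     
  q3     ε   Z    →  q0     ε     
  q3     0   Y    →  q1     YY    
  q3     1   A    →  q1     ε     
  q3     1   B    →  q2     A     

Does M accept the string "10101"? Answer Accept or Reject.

Accept

(q0, 10101, Z) ⊢ (q2, 0101, YXZ) ⊢ (q2, 101, BYXZ) ⊢ (q0, 01, YXZ) ⊢ (q0, 1, XZ) ⊢ (q3, ε, Z) ⊢ (q0, ε, ε)
All input consumed and the stack is empty.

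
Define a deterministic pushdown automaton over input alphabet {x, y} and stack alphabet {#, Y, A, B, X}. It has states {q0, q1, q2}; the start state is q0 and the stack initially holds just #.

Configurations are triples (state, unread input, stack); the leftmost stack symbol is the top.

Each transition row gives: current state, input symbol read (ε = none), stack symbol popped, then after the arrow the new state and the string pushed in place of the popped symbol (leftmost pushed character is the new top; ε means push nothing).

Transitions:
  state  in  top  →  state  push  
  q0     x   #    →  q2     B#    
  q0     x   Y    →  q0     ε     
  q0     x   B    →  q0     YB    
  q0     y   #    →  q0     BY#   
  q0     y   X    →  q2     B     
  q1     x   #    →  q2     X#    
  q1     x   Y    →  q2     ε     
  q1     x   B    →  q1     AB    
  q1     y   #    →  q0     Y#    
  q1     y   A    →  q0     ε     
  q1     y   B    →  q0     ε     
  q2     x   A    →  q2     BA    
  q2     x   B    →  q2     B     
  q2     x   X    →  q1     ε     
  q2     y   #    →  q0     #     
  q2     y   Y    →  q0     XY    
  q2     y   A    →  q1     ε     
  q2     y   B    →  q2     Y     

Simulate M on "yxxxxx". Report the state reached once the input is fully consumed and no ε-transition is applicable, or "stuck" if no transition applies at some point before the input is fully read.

(q0, yxxxxx, #) ⊢ (q0, xxxxx, BY#) ⊢ (q0, xxxx, YBY#) ⊢ (q0, xxx, BY#) ⊢ (q0, xx, YBY#) ⊢ (q0, x, BY#) ⊢ (q0, ε, YBY#)
All input consumed; M is in state q0.

q0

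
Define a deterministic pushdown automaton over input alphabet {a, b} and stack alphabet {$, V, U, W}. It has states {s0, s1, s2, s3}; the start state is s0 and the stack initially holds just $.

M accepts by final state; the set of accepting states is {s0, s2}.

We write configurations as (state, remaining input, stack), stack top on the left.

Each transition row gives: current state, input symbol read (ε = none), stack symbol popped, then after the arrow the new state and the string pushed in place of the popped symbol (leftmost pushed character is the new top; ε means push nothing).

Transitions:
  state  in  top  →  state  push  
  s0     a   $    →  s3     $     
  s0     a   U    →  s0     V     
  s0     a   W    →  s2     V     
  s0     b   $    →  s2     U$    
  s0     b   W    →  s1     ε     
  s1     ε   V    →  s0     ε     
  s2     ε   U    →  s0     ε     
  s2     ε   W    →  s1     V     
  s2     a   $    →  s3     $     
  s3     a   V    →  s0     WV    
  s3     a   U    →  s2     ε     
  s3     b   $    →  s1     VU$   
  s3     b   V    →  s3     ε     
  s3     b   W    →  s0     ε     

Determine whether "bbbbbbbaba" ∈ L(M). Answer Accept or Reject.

Accept

(s0, bbbbbbbaba, $) ⊢ (s2, bbbbbbaba, U$) ⊢ (s0, bbbbbbaba, $) ⊢ (s2, bbbbbaba, U$) ⊢ (s0, bbbbbaba, $) ⊢ (s2, bbbbaba, U$) ⊢ (s0, bbbbaba, $) ⊢ (s2, bbbaba, U$) ⊢ (s0, bbbaba, $) ⊢ (s2, bbaba, U$) ⊢ (s0, bbaba, $) ⊢ (s2, baba, U$) ⊢ (s0, baba, $) ⊢ (s2, aba, U$) ⊢ (s0, aba, $) ⊢ (s3, ba, $) ⊢ (s1, a, VU$) ⊢ (s0, a, U$) ⊢ (s0, ε, V$)
All input consumed; state s0 ∈ F.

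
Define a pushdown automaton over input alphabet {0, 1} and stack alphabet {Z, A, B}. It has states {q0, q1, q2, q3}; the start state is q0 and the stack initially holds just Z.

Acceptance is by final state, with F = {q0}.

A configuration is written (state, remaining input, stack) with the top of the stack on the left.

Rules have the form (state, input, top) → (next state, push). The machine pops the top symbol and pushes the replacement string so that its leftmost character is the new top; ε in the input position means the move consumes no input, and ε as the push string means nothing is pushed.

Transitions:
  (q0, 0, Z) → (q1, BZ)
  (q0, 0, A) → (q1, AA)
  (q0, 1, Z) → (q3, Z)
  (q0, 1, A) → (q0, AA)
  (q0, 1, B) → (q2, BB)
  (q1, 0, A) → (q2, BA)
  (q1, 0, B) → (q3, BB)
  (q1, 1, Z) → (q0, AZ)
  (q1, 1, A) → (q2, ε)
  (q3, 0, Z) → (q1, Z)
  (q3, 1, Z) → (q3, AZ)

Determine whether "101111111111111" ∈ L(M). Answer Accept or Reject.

Accept

One accepting computation: (q0, 101111111111111, Z) ⊢ (q3, 01111111111111, Z) ⊢ (q1, 1111111111111, Z) ⊢ (q0, 111111111111, AZ) ⊢ (q0, 11111111111, AAZ) ⊢ (q0, 1111111111, AAAZ) ⊢ (q0, 111111111, AAAAZ) ⊢ (q0, 11111111, AAAAAZ) ⊢ (q0, 1111111, AAAAAAZ) ⊢ (q0, 111111, AAAAAAAZ) ⊢ (q0, 11111, AAAAAAAAZ) ⊢ (q0, 1111, AAAAAAAAAZ) ⊢ (q0, 111, AAAAAAAAAAZ) ⊢ (q0, 11, AAAAAAAAAAAZ) ⊢ (q0, 1, AAAAAAAAAAAAZ) ⊢ (q0, ε, AAAAAAAAAAAAAZ)
All input consumed and state q0 ∈ F.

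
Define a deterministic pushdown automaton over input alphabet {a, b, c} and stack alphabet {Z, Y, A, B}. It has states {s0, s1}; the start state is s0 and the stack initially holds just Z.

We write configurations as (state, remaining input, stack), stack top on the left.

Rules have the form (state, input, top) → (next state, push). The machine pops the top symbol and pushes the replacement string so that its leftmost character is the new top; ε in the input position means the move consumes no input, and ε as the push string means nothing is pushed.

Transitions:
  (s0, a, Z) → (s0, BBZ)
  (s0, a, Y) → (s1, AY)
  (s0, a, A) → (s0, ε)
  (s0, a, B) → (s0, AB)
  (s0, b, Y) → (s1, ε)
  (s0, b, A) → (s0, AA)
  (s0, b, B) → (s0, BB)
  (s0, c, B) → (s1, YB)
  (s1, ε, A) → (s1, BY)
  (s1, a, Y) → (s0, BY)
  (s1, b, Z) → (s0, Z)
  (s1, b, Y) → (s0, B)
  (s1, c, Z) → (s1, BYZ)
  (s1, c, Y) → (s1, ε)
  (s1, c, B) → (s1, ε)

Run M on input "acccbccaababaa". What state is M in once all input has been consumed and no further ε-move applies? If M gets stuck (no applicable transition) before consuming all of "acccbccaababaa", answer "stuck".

(s0, acccbccaababaa, Z)
  read a, top Z: go to s0, push BBZ → (s0, cccbccaababaa, BBZ)
  read c, top B: go to s1, push YB → (s1, ccbccaababaa, YBBZ)
  read c, top Y: go to s1, push ε → (s1, cbccaababaa, BBZ)
  read c, top B: go to s1, push ε → (s1, bccaababaa, BZ)
No transition for (s1, b, top B); M blocks with input bccaababaa remaining.

stuck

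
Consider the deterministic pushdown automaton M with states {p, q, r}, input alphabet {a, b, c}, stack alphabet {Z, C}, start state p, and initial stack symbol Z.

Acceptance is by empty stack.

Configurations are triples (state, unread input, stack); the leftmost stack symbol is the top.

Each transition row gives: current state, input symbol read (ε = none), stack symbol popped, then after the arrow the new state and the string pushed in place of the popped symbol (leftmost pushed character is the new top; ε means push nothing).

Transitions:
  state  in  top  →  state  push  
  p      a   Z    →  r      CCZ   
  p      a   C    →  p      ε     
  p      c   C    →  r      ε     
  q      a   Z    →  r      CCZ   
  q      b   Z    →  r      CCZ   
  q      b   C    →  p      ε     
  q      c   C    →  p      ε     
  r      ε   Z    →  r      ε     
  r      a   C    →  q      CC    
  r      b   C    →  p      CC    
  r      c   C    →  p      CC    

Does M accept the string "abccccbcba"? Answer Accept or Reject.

Reject

(p, abccccbcba, Z)
  read a, top Z: go to r, push CCZ → (r, bccccbcba, CCZ)
  read b, top C: go to p, push CC → (p, ccccbcba, CCCZ)
  read c, top C: go to r, push ε → (r, cccbcba, CCZ)
  read c, top C: go to p, push CC → (p, ccbcba, CCCZ)
  read c, top C: go to r, push ε → (r, cbcba, CCZ)
  read c, top C: go to p, push CC → (p, bcba, CCCZ)
No transition applies at (p, bcba, CCCZ); input not fully consumed.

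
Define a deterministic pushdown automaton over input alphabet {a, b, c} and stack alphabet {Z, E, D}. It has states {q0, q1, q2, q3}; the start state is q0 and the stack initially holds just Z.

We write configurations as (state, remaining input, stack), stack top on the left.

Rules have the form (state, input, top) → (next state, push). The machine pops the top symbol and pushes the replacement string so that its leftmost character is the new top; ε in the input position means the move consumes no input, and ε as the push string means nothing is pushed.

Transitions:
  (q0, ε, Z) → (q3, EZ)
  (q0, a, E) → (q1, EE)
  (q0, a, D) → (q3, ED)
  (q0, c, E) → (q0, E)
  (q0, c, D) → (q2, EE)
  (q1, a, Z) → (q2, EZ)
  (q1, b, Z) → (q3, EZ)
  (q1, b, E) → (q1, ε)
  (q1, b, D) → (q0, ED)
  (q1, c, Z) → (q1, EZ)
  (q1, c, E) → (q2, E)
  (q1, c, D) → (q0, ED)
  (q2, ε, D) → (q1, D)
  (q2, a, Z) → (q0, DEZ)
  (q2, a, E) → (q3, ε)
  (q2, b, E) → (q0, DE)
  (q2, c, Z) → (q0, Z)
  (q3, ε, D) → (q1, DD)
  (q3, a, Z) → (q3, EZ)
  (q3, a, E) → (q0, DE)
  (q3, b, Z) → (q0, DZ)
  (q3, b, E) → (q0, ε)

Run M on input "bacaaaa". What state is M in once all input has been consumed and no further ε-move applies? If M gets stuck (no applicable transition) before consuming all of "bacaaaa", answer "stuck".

(q0, bacaaaa, Z)
  ε-move, top Z: go to q3, push EZ → (q3, bacaaaa, EZ)
  read b, top E: go to q0, push ε → (q0, acaaaa, Z)
  ε-move, top Z: go to q3, push EZ → (q3, acaaaa, EZ)
  read a, top E: go to q0, push DE → (q0, caaaa, DEZ)
  read c, top D: go to q2, push EE → (q2, aaaa, EEEZ)
  read a, top E: go to q3, push ε → (q3, aaa, EEZ)
  read a, top E: go to q0, push DE → (q0, aa, DEEZ)
  read a, top D: go to q3, push ED → (q3, a, EDEEZ)
  read a, top E: go to q0, push DE → (q0, ε, DEDEEZ)
All input consumed; M is in state q0.

q0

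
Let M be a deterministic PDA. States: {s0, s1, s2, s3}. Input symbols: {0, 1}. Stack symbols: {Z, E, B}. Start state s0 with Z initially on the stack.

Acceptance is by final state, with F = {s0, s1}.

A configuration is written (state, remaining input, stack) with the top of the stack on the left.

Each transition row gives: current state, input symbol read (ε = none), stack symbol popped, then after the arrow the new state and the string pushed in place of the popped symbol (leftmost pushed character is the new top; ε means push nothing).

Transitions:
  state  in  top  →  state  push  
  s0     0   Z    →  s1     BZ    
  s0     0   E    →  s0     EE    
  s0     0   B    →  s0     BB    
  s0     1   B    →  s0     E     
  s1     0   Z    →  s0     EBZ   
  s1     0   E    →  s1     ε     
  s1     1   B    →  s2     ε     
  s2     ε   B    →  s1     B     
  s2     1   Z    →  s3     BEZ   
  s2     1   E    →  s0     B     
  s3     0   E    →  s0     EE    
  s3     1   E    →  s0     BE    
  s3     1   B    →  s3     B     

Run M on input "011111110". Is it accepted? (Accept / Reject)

(s0, 011111110, Z)
  read 0, top Z: go to s1, push BZ → (s1, 11111110, BZ)
  read 1, top B: go to s2, push ε → (s2, 1111110, Z)
  read 1, top Z: go to s3, push BEZ → (s3, 111110, BEZ)
  read 1, top B: go to s3, push B → (s3, 11110, BEZ)
  read 1, top B: go to s3, push B → (s3, 1110, BEZ)
  read 1, top B: go to s3, push B → (s3, 110, BEZ)
  read 1, top B: go to s3, push B → (s3, 10, BEZ)
  read 1, top B: go to s3, push B → (s3, 0, BEZ)
No transition applies at (s3, 0, BEZ); input not fully consumed.

Reject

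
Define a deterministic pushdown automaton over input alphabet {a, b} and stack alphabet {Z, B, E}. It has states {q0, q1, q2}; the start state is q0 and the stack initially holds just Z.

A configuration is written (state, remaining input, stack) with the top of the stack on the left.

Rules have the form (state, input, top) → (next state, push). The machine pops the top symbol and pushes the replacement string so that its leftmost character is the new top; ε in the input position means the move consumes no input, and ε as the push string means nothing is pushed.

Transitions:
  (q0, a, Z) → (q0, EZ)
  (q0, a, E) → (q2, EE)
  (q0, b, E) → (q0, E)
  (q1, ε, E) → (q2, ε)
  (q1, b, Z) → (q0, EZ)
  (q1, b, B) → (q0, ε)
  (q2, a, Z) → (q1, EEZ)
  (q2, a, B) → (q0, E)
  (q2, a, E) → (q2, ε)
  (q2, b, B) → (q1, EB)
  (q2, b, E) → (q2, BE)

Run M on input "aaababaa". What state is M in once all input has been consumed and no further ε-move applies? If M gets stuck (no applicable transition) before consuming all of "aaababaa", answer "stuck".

(q0, aaababaa, Z)
  read a, top Z: go to q0, push EZ → (q0, aababaa, EZ)
  read a, top E: go to q2, push EE → (q2, ababaa, EEZ)
  read a, top E: go to q2, push ε → (q2, babaa, EZ)
  read b, top E: go to q2, push BE → (q2, abaa, BEZ)
  read a, top B: go to q0, push E → (q0, baa, EEZ)
  read b, top E: go to q0, push E → (q0, aa, EEZ)
  read a, top E: go to q2, push EE → (q2, a, EEEZ)
  read a, top E: go to q2, push ε → (q2, ε, EEZ)
All input consumed; M is in state q2.

q2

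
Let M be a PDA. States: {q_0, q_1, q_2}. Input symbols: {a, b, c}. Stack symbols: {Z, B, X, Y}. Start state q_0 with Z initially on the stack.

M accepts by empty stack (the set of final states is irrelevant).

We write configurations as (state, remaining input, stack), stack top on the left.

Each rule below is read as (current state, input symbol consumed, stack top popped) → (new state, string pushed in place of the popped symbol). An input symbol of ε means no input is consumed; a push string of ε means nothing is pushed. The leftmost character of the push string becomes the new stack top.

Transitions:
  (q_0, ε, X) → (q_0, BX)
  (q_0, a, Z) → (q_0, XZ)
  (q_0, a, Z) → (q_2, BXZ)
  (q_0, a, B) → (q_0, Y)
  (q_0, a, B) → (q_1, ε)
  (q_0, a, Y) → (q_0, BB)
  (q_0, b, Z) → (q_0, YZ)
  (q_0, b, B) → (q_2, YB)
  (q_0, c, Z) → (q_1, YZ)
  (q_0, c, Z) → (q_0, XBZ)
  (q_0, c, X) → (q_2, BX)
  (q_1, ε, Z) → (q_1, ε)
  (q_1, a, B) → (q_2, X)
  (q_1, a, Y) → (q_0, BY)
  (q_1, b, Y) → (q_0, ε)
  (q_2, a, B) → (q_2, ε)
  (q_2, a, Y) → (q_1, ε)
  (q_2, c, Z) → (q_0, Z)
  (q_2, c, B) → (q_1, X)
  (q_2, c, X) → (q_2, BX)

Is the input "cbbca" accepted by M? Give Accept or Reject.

No computation consumes all input and empties the stack.

Reject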